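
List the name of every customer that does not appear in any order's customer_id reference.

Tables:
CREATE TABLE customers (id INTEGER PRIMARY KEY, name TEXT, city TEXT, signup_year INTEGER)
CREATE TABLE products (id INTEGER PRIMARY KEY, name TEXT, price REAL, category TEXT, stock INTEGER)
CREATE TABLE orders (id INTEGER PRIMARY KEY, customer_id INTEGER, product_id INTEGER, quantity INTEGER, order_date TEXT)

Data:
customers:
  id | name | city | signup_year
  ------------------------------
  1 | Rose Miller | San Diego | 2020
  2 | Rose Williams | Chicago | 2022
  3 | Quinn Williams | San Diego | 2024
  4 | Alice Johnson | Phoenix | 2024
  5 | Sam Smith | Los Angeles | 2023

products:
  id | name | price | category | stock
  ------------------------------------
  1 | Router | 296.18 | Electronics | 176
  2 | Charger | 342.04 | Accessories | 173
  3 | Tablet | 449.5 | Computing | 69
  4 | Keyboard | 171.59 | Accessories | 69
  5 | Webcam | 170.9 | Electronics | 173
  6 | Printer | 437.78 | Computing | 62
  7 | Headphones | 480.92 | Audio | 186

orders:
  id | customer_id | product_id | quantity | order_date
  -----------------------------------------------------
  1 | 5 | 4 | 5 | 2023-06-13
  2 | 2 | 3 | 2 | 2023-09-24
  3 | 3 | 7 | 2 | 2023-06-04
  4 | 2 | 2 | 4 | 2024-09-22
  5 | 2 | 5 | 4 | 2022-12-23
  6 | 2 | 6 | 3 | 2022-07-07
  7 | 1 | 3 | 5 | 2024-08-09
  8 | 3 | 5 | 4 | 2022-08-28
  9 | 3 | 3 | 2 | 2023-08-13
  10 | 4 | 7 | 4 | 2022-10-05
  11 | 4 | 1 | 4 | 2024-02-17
SELECT p.name FROM customers p LEFT JOIN orders c ON c.customer_id = p.id WHERE c.id IS NULL

Execution result:
(no rows)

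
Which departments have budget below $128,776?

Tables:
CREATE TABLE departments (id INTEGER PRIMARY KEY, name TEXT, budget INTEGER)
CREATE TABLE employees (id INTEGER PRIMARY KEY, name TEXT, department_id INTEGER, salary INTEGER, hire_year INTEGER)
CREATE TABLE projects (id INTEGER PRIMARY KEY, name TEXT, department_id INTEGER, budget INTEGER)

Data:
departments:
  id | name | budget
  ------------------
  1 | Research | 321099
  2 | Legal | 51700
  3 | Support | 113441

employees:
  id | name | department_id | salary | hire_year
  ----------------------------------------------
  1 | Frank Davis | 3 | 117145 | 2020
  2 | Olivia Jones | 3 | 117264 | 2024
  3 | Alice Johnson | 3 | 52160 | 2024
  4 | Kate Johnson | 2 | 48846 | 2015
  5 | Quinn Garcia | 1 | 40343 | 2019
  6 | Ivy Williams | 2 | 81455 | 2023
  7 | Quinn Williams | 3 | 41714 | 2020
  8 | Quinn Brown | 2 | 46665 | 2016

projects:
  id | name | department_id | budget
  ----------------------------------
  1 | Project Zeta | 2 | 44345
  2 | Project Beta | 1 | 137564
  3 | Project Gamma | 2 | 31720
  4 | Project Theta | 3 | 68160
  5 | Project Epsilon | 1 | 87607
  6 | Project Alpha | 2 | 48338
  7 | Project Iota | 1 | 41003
SELECT name, budget FROM departments WHERE budget < 128776

Execution result:
name | budget
Legal | 51700
Support | 113441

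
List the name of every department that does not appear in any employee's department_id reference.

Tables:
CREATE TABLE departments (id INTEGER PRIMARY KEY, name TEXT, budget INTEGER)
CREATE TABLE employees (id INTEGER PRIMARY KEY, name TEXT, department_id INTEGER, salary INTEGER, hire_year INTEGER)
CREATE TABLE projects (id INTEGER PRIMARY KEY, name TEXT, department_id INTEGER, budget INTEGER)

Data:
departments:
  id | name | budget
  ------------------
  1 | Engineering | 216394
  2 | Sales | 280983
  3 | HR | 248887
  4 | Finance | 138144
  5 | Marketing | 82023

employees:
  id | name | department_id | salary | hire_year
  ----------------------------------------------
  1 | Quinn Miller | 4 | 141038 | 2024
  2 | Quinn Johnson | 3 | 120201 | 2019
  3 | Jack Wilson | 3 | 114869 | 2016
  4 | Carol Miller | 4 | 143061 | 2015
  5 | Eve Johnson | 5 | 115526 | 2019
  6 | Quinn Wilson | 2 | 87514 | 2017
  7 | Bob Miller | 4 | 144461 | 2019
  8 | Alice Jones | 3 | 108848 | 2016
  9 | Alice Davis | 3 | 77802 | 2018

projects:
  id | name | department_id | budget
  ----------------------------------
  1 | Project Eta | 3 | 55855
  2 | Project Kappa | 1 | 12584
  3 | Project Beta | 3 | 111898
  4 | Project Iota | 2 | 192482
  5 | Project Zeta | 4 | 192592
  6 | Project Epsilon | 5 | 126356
SELECT p.name FROM departments p LEFT JOIN employees c ON c.department_id = p.id WHERE c.id IS NULL

Execution result:
Engineering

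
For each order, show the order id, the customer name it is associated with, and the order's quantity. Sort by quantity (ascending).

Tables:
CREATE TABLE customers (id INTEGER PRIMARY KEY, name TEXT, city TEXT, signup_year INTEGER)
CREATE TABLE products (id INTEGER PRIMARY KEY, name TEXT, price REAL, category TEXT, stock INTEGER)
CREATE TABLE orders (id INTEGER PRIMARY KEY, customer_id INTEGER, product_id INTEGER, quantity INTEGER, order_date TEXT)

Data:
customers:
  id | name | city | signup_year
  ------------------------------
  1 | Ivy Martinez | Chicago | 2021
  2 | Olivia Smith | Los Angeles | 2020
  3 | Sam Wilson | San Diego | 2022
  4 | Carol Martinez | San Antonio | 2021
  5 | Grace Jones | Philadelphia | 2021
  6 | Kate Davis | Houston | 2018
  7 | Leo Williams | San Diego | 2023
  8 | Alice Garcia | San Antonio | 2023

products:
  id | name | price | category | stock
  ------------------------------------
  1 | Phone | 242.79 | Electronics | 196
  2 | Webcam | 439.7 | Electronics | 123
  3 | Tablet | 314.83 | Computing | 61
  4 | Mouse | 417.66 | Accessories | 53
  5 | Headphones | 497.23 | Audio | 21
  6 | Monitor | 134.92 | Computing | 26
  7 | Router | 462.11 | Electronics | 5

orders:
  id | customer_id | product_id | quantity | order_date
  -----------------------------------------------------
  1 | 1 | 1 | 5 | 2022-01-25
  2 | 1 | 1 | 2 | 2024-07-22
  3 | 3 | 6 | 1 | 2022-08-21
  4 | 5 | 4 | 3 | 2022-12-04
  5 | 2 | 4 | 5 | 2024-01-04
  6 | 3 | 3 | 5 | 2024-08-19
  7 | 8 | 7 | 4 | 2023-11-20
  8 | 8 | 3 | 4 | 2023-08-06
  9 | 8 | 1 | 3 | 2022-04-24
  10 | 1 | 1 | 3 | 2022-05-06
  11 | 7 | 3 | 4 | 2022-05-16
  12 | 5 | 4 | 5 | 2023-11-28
SELECT c.id, p.name AS customer, c.quantity FROM orders c JOIN customers p ON c.customer_id = p.id ORDER BY c.quantity ASC

Execution result:
id | customer | quantity
3 | Sam Wilson | 1
2 | Ivy Martinez | 2
4 | Grace Jones | 3
9 | Alice Garcia | 3
10 | Ivy Martinez | 3
7 | Alice Garcia | 4
8 | Alice Garcia | 4
11 | Leo Williams | 4
1 | Ivy Martinez | 5
5 | Olivia Smith | 5
6 | Sam Wilson | 5
12 | Grace Jones | 5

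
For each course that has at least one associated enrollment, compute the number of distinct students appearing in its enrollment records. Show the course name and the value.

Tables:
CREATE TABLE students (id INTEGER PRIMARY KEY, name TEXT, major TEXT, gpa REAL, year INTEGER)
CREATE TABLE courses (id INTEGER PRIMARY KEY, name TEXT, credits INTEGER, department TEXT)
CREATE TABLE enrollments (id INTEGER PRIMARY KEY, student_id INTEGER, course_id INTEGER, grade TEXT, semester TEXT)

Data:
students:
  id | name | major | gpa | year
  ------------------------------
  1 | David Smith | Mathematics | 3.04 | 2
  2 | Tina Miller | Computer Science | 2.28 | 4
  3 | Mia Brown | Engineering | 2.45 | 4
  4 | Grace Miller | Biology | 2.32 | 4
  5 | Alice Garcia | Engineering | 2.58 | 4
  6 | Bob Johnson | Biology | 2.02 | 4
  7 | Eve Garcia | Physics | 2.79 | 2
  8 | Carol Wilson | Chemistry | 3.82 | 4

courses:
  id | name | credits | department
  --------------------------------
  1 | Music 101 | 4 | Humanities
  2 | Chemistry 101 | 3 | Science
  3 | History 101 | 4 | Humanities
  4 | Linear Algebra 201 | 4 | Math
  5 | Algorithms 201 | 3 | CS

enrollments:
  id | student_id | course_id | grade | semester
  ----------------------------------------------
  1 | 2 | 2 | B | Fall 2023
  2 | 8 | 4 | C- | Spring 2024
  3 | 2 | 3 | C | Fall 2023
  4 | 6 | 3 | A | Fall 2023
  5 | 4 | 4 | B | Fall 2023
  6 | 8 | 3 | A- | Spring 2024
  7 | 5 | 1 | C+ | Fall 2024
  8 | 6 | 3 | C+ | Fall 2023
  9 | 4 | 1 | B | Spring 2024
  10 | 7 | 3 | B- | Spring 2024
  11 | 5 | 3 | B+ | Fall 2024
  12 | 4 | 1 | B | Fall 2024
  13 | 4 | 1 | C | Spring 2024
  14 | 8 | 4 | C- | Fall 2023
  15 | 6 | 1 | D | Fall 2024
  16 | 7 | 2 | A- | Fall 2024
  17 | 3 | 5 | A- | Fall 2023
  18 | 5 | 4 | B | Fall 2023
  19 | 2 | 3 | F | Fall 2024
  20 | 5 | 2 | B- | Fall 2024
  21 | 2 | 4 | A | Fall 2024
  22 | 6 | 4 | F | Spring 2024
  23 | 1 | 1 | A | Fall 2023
SELECT p.name, COUNT(DISTINCT c.student_id) AS distinct_student_count FROM enrollments c JOIN courses p ON c.course_id = p.id GROUP BY p.id, p.name

Execution result:
name | distinct_student_count
Music 101 | 4
Chemistry 101 | 3
History 101 | 5
Linear Algebra 201 | 5
Algorithms 201 | 1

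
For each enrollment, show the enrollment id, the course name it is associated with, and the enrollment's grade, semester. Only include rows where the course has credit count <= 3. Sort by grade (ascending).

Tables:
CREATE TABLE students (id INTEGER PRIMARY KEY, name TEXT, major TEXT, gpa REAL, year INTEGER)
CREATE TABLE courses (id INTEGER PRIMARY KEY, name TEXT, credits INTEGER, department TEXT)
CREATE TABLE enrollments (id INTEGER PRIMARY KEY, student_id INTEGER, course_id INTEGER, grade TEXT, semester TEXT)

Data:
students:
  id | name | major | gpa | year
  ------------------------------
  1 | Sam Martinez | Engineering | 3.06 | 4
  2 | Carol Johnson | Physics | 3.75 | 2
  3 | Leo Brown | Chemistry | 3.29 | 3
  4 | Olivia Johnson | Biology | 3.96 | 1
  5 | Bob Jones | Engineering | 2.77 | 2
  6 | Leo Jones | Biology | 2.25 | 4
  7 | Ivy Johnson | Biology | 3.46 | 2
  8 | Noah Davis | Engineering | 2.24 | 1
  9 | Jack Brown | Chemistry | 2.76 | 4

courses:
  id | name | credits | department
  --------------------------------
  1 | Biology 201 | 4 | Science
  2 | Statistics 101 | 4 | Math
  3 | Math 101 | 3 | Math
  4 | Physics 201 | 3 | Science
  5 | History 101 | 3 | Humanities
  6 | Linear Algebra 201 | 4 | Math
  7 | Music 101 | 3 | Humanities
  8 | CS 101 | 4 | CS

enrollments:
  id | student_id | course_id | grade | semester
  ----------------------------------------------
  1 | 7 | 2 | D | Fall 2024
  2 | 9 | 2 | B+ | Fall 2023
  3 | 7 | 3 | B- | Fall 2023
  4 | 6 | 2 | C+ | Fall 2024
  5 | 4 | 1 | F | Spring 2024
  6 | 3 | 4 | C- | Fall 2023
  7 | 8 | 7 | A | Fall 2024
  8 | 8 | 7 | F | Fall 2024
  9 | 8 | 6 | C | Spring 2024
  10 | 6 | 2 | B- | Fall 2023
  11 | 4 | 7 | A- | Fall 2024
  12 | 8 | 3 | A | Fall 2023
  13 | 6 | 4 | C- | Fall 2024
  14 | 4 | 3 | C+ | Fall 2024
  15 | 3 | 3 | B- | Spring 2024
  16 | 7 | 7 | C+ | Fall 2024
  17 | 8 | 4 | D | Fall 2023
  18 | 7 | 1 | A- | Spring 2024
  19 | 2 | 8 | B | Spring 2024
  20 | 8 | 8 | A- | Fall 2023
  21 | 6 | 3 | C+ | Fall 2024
SELECT c.id, p.name AS course, c.grade, c.semester FROM enrollments c JOIN courses p ON c.course_id = p.id WHERE p.credits <= 3 ORDER BY c.grade ASC

Execution result:
id | course | grade | semester
7 | Music 101 | A | Fall 2024
12 | Math 101 | A | Fall 2023
11 | Music 101 | A- | Fall 2024
3 | Math 101 | B- | Fall 2023
15 | Math 101 | B- | Spring 2024
14 | Math 101 | C+ | Fall 2024
16 | Music 101 | C+ | Fall 2024
21 | Math 101 | C+ | Fall 2024
6 | Physics 201 | C- | Fall 2023
13 | Physics 201 | C- | Fall 2024
17 | Physics 201 | D | Fall 2023
8 | Music 101 | F | Fall 2024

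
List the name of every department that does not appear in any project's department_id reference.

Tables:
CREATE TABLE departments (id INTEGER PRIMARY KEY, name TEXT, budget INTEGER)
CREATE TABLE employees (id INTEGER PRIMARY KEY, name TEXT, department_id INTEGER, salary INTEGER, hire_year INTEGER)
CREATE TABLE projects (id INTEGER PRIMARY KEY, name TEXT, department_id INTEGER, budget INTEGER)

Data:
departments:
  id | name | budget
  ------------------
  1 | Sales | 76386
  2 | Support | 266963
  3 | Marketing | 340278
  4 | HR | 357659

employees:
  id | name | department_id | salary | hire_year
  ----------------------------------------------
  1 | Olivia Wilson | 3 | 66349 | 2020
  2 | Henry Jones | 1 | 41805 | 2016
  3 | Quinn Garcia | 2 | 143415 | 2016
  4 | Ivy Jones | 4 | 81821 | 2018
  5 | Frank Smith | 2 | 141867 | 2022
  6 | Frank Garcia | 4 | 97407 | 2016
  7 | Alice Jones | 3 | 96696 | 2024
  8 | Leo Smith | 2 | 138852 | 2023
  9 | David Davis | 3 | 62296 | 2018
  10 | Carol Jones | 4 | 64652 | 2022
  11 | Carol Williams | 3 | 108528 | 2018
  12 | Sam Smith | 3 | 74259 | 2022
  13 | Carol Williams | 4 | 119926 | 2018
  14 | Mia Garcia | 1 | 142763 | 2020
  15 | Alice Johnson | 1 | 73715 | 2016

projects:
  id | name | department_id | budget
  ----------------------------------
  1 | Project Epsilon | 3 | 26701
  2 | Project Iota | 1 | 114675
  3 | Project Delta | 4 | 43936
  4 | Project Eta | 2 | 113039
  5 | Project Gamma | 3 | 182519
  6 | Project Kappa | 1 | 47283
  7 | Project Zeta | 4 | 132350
SELECT p.name FROM departments p LEFT JOIN projects c ON c.department_id = p.id WHERE c.id IS NULL

Execution result:
(no rows)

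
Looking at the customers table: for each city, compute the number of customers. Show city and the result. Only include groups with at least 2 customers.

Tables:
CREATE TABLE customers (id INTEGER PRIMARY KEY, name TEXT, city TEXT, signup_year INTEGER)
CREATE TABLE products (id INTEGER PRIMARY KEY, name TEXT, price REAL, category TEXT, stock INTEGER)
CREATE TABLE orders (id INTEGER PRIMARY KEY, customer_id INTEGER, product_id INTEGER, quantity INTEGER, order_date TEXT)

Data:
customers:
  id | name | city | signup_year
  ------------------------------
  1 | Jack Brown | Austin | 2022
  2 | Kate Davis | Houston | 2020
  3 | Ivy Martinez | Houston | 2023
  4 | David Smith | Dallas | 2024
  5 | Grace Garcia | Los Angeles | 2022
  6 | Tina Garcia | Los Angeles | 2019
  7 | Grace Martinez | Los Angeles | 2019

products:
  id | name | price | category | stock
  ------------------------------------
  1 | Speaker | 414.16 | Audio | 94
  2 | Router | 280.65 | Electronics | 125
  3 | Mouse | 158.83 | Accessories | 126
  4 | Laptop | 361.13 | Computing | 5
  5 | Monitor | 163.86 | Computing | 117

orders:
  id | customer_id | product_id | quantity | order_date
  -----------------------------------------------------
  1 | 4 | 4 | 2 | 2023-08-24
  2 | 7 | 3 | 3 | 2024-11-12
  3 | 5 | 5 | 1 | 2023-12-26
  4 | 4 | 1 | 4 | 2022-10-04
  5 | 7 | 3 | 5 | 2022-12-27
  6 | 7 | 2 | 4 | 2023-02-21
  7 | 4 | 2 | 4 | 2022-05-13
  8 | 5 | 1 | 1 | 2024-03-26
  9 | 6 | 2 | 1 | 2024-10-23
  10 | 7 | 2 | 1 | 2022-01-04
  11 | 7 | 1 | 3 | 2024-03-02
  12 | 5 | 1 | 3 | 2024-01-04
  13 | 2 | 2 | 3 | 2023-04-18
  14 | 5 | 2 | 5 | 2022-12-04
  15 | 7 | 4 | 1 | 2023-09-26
SELECT city, COUNT(*) AS n FROM customers GROUP BY city HAVING COUNT(*) >= 2

Execution result:
city | n
Houston | 2
Los Angeles | 3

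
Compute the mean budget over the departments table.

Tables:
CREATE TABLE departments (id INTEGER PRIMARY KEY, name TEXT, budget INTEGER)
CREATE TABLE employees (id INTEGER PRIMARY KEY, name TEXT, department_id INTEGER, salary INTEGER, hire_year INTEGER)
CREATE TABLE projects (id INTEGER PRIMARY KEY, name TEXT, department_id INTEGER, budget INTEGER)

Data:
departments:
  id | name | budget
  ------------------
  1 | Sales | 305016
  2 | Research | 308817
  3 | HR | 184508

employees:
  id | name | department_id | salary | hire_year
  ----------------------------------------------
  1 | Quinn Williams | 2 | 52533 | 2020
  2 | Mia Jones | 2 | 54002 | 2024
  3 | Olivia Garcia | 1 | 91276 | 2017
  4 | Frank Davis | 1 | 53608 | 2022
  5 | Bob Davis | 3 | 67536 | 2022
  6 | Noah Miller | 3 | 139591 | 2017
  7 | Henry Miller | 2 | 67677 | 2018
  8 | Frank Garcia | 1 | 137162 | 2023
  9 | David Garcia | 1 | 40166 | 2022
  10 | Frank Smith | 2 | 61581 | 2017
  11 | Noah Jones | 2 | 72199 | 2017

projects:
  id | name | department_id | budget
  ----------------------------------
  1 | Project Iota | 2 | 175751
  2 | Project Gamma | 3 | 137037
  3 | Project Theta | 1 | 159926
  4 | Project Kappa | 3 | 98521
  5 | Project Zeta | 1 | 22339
SELECT AVG(budget) FROM departments

Execution result:
266113.67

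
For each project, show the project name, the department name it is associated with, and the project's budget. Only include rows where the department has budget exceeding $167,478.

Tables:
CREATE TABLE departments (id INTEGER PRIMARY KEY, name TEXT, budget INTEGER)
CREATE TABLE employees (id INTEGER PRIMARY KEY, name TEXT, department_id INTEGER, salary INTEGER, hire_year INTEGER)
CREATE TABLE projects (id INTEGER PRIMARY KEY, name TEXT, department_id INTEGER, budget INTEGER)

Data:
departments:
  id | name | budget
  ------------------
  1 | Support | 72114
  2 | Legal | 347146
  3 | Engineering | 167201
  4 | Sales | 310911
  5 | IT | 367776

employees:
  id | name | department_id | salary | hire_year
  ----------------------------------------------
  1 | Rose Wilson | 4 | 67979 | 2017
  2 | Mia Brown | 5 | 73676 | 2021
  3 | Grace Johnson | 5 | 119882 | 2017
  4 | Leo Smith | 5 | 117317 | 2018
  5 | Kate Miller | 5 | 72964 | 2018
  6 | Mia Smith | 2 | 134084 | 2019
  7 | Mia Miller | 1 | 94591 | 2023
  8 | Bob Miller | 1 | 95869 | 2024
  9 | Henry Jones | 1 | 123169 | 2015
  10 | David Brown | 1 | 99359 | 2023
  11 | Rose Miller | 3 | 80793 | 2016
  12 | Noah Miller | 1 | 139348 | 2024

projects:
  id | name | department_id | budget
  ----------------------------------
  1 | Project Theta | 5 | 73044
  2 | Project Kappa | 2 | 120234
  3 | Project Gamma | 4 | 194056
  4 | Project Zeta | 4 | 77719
SELECT c.name, p.name AS department, c.budget FROM projects c JOIN departments p ON c.department_id = p.id WHERE p.budget > 167478

Execution result:
name | department | budget
Project Theta | IT | 73044
Project Kappa | Legal | 120234
Project Gamma | Sales | 194056
Project Zeta | Sales | 77719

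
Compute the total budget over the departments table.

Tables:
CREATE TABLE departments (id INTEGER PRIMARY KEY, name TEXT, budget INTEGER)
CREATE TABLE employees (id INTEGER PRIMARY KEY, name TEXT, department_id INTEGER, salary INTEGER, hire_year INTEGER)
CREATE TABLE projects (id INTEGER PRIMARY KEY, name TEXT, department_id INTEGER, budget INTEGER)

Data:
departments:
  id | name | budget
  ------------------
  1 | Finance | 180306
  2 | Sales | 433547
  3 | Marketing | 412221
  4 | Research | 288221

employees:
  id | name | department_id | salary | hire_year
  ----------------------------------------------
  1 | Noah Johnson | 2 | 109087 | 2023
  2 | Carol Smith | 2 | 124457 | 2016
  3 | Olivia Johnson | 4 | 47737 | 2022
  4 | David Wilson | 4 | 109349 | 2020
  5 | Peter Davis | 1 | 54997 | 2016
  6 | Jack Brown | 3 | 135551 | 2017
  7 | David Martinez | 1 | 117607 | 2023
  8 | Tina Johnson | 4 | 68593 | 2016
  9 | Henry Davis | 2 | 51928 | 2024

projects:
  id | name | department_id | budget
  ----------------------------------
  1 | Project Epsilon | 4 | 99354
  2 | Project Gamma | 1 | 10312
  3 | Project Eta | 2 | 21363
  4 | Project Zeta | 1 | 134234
SELECT SUM(budget) FROM departments

Execution result:
1314295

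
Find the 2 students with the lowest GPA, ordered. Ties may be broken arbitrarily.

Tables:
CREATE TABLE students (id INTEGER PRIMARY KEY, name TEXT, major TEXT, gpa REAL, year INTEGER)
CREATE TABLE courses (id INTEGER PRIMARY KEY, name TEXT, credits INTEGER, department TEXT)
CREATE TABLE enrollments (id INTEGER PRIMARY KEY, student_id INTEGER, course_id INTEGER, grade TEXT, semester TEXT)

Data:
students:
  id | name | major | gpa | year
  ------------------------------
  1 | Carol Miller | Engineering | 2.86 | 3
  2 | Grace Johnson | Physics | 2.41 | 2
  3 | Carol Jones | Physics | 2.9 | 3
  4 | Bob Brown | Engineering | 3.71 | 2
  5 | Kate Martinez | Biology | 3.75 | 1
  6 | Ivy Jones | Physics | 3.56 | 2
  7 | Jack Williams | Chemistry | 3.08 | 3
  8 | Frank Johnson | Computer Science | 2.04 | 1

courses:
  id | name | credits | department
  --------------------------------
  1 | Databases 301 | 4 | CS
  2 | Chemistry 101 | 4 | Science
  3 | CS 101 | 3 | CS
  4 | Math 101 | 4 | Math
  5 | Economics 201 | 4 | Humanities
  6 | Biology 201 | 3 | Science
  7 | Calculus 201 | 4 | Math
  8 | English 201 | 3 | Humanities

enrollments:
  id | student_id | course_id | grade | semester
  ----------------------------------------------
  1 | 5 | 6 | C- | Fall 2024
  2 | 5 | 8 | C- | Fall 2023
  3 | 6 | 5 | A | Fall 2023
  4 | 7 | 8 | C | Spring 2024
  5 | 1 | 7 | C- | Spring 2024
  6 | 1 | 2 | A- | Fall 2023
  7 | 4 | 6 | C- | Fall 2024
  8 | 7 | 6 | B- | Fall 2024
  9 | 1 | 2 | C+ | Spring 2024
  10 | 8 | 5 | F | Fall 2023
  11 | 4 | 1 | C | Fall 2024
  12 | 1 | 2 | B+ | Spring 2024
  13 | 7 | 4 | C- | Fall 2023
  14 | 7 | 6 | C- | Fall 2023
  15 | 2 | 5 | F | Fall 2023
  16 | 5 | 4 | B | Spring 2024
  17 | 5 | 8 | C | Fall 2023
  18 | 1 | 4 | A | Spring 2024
SELECT name, gpa FROM students ORDER BY gpa ASC LIMIT 2

Execution result:
name | gpa
Frank Johnson | 2.04
Grace Johnson | 2.41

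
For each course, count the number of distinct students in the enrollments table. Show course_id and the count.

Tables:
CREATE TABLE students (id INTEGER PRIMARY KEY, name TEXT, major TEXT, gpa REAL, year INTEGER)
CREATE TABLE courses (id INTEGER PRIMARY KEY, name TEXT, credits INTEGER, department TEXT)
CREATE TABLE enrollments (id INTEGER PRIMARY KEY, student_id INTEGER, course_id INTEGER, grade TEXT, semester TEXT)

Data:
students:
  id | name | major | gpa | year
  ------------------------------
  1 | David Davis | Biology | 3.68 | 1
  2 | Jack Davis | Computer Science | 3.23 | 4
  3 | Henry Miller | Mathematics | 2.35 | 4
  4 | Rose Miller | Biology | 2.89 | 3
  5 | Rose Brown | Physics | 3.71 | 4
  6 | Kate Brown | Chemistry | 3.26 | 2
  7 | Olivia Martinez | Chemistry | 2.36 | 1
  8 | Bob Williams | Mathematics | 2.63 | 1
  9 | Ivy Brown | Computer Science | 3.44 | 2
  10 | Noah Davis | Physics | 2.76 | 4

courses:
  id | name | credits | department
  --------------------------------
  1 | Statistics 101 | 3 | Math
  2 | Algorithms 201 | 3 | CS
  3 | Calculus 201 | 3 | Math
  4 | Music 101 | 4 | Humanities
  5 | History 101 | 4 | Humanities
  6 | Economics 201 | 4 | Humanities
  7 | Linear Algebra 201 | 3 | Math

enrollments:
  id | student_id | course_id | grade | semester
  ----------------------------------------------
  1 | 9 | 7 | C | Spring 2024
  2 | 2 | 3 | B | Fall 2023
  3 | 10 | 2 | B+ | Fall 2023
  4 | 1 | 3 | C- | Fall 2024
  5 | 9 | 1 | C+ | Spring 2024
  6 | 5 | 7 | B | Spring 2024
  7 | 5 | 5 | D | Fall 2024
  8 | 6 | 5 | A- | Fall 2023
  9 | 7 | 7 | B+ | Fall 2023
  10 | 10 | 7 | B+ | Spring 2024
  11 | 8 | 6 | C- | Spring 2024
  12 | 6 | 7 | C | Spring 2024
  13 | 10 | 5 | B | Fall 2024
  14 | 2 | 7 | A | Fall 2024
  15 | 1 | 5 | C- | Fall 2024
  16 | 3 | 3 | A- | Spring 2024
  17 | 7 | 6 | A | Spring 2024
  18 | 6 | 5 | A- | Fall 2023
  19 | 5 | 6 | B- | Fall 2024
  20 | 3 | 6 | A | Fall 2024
SELECT course_id, COUNT(DISTINCT student_id) AS distinct_student_count FROM enrollments GROUP BY course_id

Execution result:
course_id | distinct_student_count
1 | 1
2 | 1
3 | 3
5 | 4
6 | 4
7 | 6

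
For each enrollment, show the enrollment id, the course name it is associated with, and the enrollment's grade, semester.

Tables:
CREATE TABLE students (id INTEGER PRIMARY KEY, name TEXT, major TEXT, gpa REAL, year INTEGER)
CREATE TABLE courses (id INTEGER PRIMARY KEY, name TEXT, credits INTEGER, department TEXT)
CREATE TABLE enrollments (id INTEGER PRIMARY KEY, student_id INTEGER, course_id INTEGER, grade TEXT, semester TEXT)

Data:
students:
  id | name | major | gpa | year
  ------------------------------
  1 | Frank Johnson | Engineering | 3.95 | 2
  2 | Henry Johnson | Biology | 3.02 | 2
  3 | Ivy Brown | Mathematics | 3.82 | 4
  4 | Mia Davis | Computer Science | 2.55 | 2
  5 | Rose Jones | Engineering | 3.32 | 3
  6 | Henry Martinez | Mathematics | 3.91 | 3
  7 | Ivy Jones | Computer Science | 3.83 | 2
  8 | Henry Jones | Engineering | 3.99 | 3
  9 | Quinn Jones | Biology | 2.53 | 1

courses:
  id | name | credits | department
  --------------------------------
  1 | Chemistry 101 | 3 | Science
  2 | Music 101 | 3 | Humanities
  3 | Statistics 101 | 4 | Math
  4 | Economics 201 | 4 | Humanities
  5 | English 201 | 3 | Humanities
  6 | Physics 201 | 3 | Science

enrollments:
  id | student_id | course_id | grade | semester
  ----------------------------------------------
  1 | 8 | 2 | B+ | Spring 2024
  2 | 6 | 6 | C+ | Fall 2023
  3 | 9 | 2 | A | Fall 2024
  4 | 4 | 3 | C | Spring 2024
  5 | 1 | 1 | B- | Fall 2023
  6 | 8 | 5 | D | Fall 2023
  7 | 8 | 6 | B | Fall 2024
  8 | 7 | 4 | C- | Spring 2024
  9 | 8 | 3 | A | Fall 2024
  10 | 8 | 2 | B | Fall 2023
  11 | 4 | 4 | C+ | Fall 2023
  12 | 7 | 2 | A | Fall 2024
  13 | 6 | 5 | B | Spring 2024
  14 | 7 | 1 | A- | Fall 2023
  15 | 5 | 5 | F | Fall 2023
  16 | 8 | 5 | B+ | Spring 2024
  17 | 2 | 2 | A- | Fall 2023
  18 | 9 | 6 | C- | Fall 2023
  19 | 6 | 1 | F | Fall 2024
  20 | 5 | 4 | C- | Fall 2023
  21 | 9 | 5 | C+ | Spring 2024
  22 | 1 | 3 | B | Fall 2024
SELECT c.id, p.name AS course, c.grade, c.semester FROM enrollments c JOIN courses p ON c.course_id = p.id

Execution result:
id | course | grade | semester
1 | Music 101 | B+ | Spring 2024
2 | Physics 201 | C+ | Fall 2023
3 | Music 101 | A | Fall 2024
4 | Statistics 101 | C | Spring 2024
5 | Chemistry 101 | B- | Fall 2023
6 | English 201 | D | Fall 2023
7 | Physics 201 | B | Fall 2024
8 | Economics 201 | C- | Spring 2024
9 | Statistics 101 | A | Fall 2024
10 | Music 101 | B | Fall 2023
11 | Economics 201 | C+ | Fall 2023
12 | Music 101 | A | Fall 2024
13 | English 201 | B | Spring 2024
14 | Chemistry 101 | A- | Fall 2023
15 | English 201 | F | Fall 2023
16 | English 201 | B+ | Spring 2024
17 | Music 101 | A- | Fall 2023
18 | Physics 201 | C- | Fall 2023
19 | Chemistry 101 | F | Fall 2024
20 | Economics 201 | C- | Fall 2023
21 | English 201 | C+ | Spring 2024
22 | Statistics 101 | B | Fall 2024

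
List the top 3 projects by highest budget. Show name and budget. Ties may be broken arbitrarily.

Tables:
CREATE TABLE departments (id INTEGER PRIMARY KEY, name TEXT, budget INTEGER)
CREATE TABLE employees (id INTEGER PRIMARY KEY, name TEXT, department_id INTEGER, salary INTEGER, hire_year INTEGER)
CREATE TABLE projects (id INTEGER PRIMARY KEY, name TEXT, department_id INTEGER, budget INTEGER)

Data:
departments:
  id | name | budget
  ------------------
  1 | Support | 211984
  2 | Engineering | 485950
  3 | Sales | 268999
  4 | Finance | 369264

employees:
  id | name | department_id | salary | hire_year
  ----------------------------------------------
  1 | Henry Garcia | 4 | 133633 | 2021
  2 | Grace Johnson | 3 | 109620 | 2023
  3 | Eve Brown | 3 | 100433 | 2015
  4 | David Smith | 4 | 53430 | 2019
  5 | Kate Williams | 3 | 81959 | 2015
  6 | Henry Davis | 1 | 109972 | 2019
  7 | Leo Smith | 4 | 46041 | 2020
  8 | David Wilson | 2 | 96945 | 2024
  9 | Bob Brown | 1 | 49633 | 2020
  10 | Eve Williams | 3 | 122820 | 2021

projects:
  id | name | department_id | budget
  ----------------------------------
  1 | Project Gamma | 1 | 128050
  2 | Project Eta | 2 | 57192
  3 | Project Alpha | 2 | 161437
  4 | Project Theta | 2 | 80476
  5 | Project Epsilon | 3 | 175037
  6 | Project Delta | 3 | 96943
SELECT name, budget FROM projects ORDER BY budget DESC LIMIT 3

Execution result:
name | budget
Project Epsilon | 175037
Project Alpha | 161437
Project Gamma | 128050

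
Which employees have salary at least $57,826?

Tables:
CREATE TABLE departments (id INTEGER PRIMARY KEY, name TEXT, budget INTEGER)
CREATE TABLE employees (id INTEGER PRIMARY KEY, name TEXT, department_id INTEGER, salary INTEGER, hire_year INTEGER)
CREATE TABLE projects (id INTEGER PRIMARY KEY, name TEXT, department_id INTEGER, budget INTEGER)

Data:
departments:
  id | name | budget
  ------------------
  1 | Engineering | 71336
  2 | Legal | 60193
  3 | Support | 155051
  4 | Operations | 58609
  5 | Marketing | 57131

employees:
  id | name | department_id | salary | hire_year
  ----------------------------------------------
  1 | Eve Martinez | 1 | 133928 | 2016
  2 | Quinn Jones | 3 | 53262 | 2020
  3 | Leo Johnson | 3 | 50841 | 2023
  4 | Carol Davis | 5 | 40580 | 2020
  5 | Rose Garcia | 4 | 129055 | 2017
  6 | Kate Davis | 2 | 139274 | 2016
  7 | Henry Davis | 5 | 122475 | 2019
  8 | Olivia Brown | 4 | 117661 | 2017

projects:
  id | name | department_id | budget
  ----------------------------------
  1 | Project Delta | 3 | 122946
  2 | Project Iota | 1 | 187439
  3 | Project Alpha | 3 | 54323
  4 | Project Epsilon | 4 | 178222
SELECT name, salary FROM employees WHERE salary >= 57826

Execution result:
name | salary
Eve Martinez | 133928
Rose Garcia | 129055
Kate Davis | 139274
Henry Davis | 122475
Olivia Brown | 117661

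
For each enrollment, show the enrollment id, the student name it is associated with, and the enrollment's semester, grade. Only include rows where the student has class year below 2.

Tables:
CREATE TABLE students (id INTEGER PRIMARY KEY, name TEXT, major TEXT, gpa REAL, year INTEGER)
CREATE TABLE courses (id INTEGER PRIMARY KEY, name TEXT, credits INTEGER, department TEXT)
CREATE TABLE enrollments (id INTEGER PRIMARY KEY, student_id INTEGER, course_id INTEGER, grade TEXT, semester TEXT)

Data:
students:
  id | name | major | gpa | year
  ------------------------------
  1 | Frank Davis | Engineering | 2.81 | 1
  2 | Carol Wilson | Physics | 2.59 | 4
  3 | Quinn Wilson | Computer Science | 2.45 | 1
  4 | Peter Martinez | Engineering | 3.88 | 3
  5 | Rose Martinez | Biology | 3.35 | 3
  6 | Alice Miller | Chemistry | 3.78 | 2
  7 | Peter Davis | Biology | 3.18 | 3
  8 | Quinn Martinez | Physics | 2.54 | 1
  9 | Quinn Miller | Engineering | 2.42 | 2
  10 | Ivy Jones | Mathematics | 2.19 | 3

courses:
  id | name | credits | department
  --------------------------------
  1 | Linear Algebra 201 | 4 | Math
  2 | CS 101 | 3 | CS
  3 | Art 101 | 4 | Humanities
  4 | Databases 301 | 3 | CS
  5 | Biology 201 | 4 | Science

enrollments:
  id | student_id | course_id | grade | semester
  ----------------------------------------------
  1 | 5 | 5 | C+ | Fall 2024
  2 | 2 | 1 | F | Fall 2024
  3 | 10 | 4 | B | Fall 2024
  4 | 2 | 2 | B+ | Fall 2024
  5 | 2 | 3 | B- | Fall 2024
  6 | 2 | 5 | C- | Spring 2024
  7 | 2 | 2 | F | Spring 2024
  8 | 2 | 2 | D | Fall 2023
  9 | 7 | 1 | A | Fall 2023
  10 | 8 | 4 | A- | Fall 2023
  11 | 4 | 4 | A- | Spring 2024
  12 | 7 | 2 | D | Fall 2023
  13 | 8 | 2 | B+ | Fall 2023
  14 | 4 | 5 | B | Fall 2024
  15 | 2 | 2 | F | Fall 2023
SELECT c.id, p.name AS student, c.semester, c.grade FROM enrollments c JOIN students p ON c.student_id = p.id WHERE p.year < 2

Execution result:
id | student | semester | grade
10 | Quinn Martinez | Fall 2023 | A-
13 | Quinn Martinez | Fall 2023 | B+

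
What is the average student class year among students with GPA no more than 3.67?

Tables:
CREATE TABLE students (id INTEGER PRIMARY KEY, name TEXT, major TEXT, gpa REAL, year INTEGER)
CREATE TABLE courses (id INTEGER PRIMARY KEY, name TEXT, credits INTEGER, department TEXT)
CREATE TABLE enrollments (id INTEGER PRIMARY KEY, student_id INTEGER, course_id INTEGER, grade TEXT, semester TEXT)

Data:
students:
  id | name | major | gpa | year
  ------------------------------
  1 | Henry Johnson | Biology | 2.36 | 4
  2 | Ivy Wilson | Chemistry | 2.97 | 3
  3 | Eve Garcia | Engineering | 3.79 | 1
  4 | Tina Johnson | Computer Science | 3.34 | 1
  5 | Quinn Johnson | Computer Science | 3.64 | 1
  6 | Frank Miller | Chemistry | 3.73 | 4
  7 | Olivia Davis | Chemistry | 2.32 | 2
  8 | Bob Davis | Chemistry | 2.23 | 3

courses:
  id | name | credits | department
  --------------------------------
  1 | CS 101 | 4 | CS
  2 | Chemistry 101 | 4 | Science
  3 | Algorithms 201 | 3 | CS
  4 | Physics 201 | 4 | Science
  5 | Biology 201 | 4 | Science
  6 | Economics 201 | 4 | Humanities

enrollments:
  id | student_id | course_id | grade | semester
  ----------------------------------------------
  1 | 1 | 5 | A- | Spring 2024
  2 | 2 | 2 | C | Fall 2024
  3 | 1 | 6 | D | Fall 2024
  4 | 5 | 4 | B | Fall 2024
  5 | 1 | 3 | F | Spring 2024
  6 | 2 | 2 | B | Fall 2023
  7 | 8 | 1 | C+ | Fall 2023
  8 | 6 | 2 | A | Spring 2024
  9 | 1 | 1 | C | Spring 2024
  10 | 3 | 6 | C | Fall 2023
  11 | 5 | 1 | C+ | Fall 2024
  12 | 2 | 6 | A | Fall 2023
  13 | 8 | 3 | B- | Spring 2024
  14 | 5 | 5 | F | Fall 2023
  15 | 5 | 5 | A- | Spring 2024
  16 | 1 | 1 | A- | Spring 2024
SELECT AVG(year) FROM students WHERE gpa <= 3.67

Execution result:
2.33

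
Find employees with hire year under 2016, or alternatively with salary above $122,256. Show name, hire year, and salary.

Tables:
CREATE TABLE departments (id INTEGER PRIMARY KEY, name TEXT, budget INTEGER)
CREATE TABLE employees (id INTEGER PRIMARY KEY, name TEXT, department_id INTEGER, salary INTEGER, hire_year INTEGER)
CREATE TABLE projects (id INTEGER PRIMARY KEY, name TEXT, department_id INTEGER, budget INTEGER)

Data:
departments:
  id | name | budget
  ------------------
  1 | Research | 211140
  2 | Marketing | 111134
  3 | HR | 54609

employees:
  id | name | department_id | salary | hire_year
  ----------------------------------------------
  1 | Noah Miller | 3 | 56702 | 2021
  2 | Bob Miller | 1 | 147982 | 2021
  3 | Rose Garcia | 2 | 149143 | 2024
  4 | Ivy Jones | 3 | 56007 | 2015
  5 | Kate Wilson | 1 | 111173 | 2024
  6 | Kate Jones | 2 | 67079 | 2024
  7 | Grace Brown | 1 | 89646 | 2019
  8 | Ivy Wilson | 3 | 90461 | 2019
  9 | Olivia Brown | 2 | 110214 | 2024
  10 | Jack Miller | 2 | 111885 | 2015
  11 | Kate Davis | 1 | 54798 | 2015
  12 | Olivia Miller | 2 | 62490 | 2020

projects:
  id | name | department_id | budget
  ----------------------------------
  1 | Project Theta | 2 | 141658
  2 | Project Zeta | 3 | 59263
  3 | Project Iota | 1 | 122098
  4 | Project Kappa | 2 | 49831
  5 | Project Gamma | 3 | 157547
SELECT name, hire_year, salary FROM employees WHERE hire_year < 2016 OR salary > 122256

Execution result:
name | hire_year | salary
Bob Miller | 2021 | 147982
Rose Garcia | 2024 | 149143
Ivy Jones | 2015 | 56007
Jack Miller | 2015 | 111885
Kate Davis | 2015 | 54798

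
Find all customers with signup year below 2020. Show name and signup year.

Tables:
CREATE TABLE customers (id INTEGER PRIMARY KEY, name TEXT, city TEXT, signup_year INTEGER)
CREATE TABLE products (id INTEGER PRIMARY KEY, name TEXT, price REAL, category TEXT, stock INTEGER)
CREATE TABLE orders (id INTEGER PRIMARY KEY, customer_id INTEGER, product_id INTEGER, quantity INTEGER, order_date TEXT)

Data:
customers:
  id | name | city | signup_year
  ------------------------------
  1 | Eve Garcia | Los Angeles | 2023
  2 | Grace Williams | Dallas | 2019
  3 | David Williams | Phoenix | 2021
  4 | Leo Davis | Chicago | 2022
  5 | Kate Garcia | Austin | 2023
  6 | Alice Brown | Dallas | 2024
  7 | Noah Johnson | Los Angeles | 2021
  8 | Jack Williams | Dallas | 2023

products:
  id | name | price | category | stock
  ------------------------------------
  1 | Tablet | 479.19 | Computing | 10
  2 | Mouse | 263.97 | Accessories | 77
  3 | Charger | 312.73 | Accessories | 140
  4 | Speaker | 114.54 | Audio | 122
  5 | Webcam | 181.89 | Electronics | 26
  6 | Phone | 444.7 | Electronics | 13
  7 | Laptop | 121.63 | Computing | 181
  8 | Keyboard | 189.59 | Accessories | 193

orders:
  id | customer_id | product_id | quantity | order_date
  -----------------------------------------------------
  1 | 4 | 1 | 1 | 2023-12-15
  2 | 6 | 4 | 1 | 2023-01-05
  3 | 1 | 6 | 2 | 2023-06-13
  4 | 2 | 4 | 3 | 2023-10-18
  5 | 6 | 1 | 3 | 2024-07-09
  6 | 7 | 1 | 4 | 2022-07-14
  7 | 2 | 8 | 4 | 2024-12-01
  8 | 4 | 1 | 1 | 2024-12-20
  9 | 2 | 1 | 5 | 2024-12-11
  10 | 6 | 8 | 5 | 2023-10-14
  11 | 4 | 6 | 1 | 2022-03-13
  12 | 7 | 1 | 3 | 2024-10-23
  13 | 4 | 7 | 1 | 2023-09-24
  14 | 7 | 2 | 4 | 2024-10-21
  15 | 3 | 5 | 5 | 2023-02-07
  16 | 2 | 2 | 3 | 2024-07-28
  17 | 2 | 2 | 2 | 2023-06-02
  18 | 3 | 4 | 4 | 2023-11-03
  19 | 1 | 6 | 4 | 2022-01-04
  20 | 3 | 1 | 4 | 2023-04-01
SELECT name, signup_year FROM customers WHERE signup_year < 2020

Execution result:
name | signup_year
Grace Williams | 2019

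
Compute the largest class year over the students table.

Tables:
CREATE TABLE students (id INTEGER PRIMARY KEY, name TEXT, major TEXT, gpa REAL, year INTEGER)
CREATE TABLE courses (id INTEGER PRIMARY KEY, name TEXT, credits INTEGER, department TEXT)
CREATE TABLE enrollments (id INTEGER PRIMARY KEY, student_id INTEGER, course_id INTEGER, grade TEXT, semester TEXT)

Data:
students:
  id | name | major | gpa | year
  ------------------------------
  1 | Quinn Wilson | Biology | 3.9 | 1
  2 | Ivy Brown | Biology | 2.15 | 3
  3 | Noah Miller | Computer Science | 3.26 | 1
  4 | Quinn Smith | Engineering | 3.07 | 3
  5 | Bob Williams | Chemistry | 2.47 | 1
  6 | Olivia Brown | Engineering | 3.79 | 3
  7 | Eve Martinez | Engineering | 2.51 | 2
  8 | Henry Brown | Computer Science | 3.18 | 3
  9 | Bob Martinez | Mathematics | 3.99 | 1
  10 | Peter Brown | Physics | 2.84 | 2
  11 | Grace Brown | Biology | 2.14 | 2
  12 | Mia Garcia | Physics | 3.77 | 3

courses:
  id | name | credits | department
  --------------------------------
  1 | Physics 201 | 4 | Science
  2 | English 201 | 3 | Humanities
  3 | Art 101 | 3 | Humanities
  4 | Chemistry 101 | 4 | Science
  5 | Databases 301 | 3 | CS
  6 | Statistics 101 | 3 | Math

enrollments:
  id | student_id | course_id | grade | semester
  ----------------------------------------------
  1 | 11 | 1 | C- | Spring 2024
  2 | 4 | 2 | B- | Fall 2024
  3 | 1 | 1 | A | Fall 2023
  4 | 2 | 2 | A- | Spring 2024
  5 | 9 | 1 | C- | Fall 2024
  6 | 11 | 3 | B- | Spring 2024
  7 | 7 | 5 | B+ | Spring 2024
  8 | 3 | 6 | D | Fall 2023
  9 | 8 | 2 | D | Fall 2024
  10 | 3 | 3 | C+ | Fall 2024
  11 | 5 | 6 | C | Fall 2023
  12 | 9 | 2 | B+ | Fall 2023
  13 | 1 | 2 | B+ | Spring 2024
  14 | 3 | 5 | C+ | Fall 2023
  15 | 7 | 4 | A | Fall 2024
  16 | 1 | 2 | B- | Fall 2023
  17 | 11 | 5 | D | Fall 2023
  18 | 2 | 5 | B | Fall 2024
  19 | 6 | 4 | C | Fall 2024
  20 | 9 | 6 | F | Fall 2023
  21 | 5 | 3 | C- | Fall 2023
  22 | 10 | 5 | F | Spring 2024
SELECT MAX(year) FROM students

Execution result:
3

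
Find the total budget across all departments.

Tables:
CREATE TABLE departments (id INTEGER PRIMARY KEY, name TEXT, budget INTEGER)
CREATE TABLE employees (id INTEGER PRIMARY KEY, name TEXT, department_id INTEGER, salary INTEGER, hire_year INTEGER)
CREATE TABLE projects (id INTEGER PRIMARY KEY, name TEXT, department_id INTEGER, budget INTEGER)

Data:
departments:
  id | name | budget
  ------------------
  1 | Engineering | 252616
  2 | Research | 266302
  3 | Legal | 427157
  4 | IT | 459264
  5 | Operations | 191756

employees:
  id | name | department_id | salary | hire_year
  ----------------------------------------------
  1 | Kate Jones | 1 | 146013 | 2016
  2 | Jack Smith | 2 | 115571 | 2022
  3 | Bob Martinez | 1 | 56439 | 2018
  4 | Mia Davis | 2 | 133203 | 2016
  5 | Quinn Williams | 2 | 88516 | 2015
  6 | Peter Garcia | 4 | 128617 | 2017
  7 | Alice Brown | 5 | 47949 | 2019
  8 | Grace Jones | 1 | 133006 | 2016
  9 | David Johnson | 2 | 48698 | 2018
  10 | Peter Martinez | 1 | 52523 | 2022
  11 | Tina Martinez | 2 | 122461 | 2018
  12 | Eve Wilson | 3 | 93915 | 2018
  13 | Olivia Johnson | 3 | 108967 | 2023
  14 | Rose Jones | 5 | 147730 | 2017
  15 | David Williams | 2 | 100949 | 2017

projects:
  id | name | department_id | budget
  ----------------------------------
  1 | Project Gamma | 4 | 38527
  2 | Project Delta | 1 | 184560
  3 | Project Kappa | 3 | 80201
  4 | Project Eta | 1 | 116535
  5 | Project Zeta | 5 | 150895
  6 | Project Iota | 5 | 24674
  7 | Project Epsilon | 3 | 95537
SELECT SUM(budget) FROM departments

Execution result:
1597095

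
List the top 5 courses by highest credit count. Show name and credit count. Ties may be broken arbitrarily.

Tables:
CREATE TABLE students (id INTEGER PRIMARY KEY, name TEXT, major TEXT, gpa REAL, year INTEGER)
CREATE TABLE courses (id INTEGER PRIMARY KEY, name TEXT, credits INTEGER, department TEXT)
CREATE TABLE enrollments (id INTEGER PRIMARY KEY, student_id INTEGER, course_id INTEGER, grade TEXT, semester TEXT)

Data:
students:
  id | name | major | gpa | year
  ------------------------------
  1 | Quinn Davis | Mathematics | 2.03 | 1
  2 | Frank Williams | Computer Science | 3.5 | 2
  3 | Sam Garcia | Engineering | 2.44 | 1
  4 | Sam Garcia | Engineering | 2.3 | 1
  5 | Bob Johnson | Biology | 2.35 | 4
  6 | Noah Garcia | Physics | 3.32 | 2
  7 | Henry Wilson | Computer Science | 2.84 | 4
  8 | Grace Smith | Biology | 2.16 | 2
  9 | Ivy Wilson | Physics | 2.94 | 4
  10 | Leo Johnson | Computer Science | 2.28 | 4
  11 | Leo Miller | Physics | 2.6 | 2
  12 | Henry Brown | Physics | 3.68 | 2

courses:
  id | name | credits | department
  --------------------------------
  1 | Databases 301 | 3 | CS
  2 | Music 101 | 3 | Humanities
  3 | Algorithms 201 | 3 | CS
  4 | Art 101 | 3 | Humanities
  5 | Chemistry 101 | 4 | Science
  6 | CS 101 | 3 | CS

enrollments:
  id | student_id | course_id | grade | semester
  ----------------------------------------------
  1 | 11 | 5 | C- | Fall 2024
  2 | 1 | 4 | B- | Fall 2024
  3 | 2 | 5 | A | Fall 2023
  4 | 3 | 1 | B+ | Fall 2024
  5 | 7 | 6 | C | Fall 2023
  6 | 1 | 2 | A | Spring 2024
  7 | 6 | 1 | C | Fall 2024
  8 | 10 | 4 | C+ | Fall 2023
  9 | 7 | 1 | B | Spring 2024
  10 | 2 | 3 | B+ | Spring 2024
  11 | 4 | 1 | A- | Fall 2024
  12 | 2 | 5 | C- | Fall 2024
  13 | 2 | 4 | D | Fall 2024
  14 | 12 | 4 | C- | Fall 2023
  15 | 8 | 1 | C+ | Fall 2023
SELECT name, credits FROM courses ORDER BY credits DESC LIMIT 5

Execution result:
name | credits
Chemistry 101 | 4
Databases 301 | 3
Music 101 | 3
Algorithms 201 | 3
Art 101 | 3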